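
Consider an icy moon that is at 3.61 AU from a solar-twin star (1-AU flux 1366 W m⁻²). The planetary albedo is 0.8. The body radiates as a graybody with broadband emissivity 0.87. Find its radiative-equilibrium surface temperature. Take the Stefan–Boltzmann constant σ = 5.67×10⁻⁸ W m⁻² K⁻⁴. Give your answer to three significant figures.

102 K

Flux at the orbit: S = 1366/(3.61)² = 104.8 W m⁻².
Absorbed flux (global mean): S(1−α)/4 = 104.8·0.2/4 = 5.241 W m⁻².
Radiative balance εσT⁴ = 5.241 gives T = [5.241/(0.87·σ)]^(1/4) = 101.5 K.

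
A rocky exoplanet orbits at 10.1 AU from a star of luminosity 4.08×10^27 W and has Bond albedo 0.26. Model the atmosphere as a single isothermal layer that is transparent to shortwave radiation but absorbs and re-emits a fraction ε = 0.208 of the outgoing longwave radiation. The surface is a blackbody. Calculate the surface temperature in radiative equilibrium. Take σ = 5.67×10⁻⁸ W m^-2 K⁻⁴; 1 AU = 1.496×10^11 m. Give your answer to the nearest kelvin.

151 K

Orbital distance: d = 10.1 AU = 1.511×10^12 m.
S = L/(4πd²) = 142.2 W m^-2.
At the top of the atmosphere, σT_e⁴ = S(1−α)/4 = 26.31 W m^-2, giving T_e = 146.8 K.
For a single slab of emissivity ε, T_s⁴ = 2T_e⁴/(2−ε); thus T_s = 146.8·(1.116)^(1/4) = 150.9 K.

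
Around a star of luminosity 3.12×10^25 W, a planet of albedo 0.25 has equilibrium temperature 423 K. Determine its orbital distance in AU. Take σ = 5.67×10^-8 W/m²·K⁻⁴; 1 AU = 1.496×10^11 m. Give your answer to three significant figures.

The flux needed for this T is 4σT⁴/(1−0.25) = 9682 W/m².
S = L/(4πd²) → d = √(L/4πS) = √(3.12×10^25/(4π·9682)) = 1.601×10^10 m = 0.1070 AU.

0.107 AU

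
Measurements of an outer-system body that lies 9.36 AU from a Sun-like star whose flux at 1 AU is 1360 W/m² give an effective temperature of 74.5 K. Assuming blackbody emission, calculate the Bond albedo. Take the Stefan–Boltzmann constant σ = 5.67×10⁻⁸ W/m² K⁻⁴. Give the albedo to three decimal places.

0.550

By the inverse-square law, S = 1360/9.36² = 15.52 W/m².
Energy balance: S(1−α)/4 = σT⁴, so 1−α = 4σT⁴/S.
4σT⁴ = 4·5.67×10⁻⁸·(74.5)⁴ = 6.987 W/m².
1−α = 6.987/15.52 = 0.4501, so α = 0.5499.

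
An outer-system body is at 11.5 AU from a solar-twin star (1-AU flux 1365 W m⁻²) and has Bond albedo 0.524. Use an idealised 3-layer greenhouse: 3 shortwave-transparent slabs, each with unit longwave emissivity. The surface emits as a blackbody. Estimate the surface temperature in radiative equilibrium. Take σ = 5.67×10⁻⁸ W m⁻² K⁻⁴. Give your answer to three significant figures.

By the inverse-square law, S = 1365/11.5² = 10.32 W m⁻².
Top-of-atmosphere balance: σT_e⁴ = S(1−α)/4 = 1.228 W m⁻² → T_e = 68.22 K.
For an N-layer opaque stack, T_s⁴ = (N+1)T_e⁴, hence T_s = (4)^(1/4)×68.22 K = 96.48 K.

96.5 kelvin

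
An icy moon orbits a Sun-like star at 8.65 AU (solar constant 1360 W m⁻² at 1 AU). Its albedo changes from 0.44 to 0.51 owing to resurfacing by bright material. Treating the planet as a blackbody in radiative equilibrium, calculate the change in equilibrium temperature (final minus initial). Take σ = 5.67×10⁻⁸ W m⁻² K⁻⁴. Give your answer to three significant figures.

-2.69 K

Flux at the orbit: S = 1360/(8.65)² = 18.18 W m⁻².
Initial: T₁ = [S(1−0.44)/(4σ)]^(1/4) = 81.85 K.
Final:   T₂ = [S(1−0.51)/(4σ)]^(1/4) = 79.16 K.
ΔT = T₂ − T₁ = -2.687 K.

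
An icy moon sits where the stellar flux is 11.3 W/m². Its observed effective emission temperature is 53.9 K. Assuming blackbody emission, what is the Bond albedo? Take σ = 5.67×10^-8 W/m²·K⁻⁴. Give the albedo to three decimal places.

0.831

Rearranging the radiative balance, α = 1 − 4σT⁴/S.
4σT⁴ = 4·5.67×10⁻⁸·(53.9)⁴ = 1.914 W/m².
Hence α = 1 − 1.914/11.30 = 0.8306.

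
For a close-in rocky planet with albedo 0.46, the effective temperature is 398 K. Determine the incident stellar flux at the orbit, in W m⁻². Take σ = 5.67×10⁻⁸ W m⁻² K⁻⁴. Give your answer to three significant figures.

10500 W m⁻²

Invert the energy balance for S: S = 4σT⁴/(1−α).
σT⁴ = 5.67×10⁻⁸·(398)⁴ = 1423 W m⁻².
So S = 4×1423/(1−0.46) = 10540 W m⁻².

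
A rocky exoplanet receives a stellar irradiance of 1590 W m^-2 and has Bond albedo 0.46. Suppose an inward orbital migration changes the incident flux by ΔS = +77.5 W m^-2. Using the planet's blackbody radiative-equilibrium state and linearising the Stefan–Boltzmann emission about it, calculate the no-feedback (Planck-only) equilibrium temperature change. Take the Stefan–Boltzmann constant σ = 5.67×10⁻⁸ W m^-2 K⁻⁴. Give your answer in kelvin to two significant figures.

Unperturbed T_e = [1590·(1−0.46)/(4σ)]^¼ = 248.0 K.
Only a fraction (1−α) is absorbed and it's spread over 4πR², so ΔF = (1−α)ΔS/4 = 10.46 W m^-2.
Linearising σT⁴ gives d(σT⁴)/dT = 4σT_e³ = 3.461 W m^-2 per K.
Hence the no-feedback warming is ΔF/(4σT_e³) = 3.02 K.

3.0 kelvin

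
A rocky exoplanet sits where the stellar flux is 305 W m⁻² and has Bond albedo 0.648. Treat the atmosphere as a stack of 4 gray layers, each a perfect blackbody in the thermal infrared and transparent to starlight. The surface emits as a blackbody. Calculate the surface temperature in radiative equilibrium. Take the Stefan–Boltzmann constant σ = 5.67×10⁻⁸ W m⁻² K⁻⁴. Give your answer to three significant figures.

The effective emission temperature is T_e = [S(1−α)/(4σ)]^¼ = 147.5 K.
With N = 4 opaque layers, T_s = (N+1)^(1/4)·T_e = 5^(1/4)·147.5 = 220.6 K.

221 K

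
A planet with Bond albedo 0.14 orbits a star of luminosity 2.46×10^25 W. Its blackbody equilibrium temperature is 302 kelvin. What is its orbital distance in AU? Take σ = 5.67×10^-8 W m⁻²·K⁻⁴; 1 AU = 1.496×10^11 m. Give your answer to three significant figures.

Energy balance gives S = 4σT⁴/(1−α) = 2194 W m⁻².
From L = 4πd²S, d = √(2.46×10^25/(4π·2194)) = 2.987×10^10 m = 0.1997 AU.

0.200 AU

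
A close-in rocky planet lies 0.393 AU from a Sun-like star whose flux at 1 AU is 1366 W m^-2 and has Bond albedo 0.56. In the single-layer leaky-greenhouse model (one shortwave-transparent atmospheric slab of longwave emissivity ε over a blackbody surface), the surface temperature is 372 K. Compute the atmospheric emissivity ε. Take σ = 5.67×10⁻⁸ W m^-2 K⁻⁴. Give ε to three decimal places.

0.208

Flux at the orbit: S = 1366/(0.393)² = 8844 W m^-2.
Effective temperature: T_e = [S(1−α)/(4σ)]^(1/4) = 361.9 K.
Since (2−ε)/2 = (T_e/T_s)⁴ = 0.8960, ε = 0.2080.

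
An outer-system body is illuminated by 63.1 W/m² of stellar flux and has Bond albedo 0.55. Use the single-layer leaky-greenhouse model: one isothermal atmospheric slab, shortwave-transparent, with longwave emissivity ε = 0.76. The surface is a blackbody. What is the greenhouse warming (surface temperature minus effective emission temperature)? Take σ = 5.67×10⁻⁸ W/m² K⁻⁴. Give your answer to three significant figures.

13.4 K

The planet radiates to space at T_e = [S(1−α)/(4σ)]^(1/4) = 105.8 K.
The surface balance (absorbed SW + ε·downward IR = σT_s⁴) with T_a⁴ = T_s⁴/2 reduces to T_s = T_e·[2/(2−ε)]^¼ = 119.2 K.
The atmosphere warms the surface by 13.43 K.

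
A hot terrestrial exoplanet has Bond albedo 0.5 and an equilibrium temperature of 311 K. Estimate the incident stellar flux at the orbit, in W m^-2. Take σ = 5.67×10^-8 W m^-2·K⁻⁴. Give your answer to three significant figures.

4240 W m^-2

Invert the energy balance for S: S = 4σT⁴/(1−α).
The emitted flux is σT⁴ = 530.4 W m^-2.
S = 4·530.4/0.5 = 4243 W m^-2.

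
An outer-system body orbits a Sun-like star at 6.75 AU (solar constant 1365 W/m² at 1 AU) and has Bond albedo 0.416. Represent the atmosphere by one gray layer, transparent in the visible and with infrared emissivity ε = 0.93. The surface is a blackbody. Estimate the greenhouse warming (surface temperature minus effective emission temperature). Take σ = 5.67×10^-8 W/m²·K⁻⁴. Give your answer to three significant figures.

15.9 K

By the inverse-square law, S = 1365/6.75² = 29.96 W/m².
The planet radiates to space at T_e = [S(1−α)/(4σ)]^(1/4) = 93.72 K.
For a single slab of emissivity ε, T_s⁴ = 2T_e⁴/(2−ε); thus T_s = 93.72·(1.869)^(1/4) = 109.6 K.
T_s − T_e = 109.6 − 93.72 = 15.86 K.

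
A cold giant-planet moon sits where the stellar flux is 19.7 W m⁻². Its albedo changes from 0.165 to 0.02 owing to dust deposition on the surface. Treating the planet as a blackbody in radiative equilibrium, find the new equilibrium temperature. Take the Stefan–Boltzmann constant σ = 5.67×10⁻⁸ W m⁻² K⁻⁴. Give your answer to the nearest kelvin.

With the new albedo, S(1−α₂)/4 = 4.826 W m⁻², so T₂ = 96.05 K.

96 K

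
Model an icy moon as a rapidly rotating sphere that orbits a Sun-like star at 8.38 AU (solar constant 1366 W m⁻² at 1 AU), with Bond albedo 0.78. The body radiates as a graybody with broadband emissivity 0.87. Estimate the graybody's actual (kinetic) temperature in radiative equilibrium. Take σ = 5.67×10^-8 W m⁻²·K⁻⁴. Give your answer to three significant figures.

By the inverse-square law, S = 1366/8.38² = 19.45 W m⁻².
Absorbed flux (global mean): S(1−α)/4 = 19.45·0.22/4 = 1.070 W m⁻².
Equating to εσT⁴ with ε = 0.87: T = (1.070/0.87σ)^(1/4) = 68.24 K.

68.2 K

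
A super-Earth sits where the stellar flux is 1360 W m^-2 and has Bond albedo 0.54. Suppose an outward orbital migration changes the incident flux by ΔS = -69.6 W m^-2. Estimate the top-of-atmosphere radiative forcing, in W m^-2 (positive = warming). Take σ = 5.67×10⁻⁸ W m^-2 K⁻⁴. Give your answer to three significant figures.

ΔF = Δ[S(1−α)]/4 = (1−0.54)·-69.6/4 = -8.004 W m^-2.

-8.00 W m^-2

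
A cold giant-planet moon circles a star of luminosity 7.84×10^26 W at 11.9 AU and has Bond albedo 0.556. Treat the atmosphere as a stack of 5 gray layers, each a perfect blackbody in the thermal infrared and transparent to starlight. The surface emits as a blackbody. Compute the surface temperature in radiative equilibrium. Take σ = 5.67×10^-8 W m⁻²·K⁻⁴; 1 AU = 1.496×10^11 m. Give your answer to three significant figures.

Orbital distance: d = 11.9 AU = 1.780×10^12 m.
S = L/(4πd²) = 19.69 W m⁻².
The effective emission temperature is T_e = [S(1−α)/(4σ)]^¼ = 78.79 K.
With N = 5 opaque layers, T_s = (N+1)^(1/4)·T_e = 6^(1/4)·78.79 = 123.3 K.

123 kelvin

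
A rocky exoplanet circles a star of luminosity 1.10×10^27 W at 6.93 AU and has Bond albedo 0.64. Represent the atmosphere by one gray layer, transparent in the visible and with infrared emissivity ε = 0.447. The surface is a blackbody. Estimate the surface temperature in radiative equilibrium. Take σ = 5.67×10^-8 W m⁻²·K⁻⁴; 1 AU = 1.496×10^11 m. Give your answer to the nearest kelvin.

d = 6.93 × 1.496×10^11 m = 1.037×10^12 m.
Flux at the orbit: S = L/(4πd²) = 1.10×10^27/(4π·(1.04×10^12)²) = 81.44 W m⁻².
Effective emission temperature (TOA balance): σT_e⁴ = S(1−α)/4 = 7.330 W m⁻² → T_e = 106.6 K.
The surface balance (absorbed SW + ε·downward IR = σT_s⁴) with T_a⁴ = T_s⁴/2 reduces to T_s = T_e·[2/(2−ε)]^¼ = 113.6 K.

114 K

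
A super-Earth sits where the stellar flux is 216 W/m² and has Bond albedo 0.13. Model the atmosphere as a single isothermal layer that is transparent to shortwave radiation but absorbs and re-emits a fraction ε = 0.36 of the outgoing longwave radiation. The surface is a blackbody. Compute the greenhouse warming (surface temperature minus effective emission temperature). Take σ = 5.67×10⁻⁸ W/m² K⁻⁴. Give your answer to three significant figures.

8.63 kelvin

At the top of the atmosphere, σT_e⁴ = S(1−α)/4 = 46.98 W/m², giving T_e = 169.7 K.
Surface balance with a leaky layer gives σT_s⁴ = σT_e⁴·2/(2−ε), so T_s = T_e·[2/(2−0.36)]^(1/4) = 178.3 K.
Greenhouse warming: T_s − T_e = 8.630 K.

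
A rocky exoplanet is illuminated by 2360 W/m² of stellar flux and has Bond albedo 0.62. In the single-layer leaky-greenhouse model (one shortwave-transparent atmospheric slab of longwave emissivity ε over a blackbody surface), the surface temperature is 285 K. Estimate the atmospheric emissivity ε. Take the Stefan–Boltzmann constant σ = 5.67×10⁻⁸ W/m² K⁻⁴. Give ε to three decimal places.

0.801

TOA balance gives T_e = 250.8 K.
T_s⁴ = T_e⁴·2/(2−ε) → ε = 2 − 2(T_e/T_s)⁴ = 2 − 2·(250.8/285)⁴ = 0.8013.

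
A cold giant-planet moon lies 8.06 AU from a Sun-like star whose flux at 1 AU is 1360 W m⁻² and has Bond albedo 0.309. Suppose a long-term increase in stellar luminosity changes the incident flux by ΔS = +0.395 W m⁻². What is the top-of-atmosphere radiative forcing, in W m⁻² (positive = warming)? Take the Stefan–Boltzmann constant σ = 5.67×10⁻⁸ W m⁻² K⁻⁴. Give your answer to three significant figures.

By the inverse-square law, S = 1360/8.06² = 20.93 W m⁻².
ΔF = Δ[S(1−α)]/4 = (1−0.309)·+0.395/4 = 0.06824 W m⁻².

0.0682 W m⁻²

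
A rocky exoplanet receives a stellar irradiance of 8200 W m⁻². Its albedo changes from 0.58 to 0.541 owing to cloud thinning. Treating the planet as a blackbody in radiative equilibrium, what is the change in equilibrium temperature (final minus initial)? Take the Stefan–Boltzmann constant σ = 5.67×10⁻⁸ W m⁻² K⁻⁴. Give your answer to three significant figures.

With α = 0.58, T₁ = 351.0 K.
With α = 0.541, T₂ = 358.9 K.
Change: 358.9 − 351.0 = 7.880 K.

7.88 K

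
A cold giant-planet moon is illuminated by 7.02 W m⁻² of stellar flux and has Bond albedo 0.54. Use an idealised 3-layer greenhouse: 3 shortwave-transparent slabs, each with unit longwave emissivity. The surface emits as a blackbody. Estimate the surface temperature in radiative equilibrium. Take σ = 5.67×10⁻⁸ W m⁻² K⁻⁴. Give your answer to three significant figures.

The effective emission temperature is T_e = [S(1−α)/(4σ)]^¼ = 61.43 K.
Layer-by-layer balance gives σT_s⁴ = (N+1)σT_e⁴, so T_s = 4^¼·61.43 = 86.87 K.

86.9 kelvin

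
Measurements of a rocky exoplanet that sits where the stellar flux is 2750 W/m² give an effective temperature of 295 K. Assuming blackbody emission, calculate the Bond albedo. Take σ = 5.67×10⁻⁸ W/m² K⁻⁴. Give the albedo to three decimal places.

From σT⁴ = S(1−α)/4 we invert for α: 1−α = 4σT⁴/S.
σT⁴ = 429.4 W/m², so 4σT⁴ = 1718 W/m².
1−α = 1718/2750 = 0.6246, so α = 0.3754.

0.375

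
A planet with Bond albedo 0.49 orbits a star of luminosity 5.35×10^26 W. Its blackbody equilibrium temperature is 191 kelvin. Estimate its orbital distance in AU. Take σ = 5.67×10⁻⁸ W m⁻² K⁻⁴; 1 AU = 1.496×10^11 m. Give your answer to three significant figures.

1.79 AU

The flux needed for this T is 4σT⁴/(1−0.49) = 591.8 W m⁻².
From L = 4πd²S, d = √(5.35×10^26/(4π·591.8)) = 2.682×10^11 m = 1.793 AU.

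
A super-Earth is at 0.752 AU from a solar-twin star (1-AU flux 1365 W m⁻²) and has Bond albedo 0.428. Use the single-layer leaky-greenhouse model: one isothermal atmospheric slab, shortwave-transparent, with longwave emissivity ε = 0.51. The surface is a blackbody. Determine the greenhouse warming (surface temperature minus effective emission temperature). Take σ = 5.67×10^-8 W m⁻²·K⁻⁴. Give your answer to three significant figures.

By the inverse-square law, S = 1365/0.752² = 2414 W m⁻².
At the top of the atmosphere, σT_e⁴ = S(1−α)/4 = 345.2 W m⁻², giving T_e = 279.3 K.
The surface balance (absorbed SW + ε·downward IR = σT_s⁴) with T_a⁴ = T_s⁴/2 reduces to T_s = T_e·[2/(2−ε)]^¼ = 300.7 K.
Greenhouse warming: T_s − T_e = 21.33 K.

21.3 kelvin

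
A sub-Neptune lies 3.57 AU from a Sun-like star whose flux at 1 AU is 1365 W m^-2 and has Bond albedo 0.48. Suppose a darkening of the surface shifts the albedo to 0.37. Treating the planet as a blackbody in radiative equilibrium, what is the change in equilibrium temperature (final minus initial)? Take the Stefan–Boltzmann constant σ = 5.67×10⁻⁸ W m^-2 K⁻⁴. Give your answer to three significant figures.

6.15 K

Flux at the orbit: S = 1365/(3.57)² = 107.1 W m^-2.
Initial: T₁ = [S(1−0.48)/(4σ)]^(1/4) = 125.2 K.
After:  T₂ = [107.1·0.63/(4σ)]^(1/4) = 131.3 K.
Change: 131.3 − 125.2 = 6.152 K.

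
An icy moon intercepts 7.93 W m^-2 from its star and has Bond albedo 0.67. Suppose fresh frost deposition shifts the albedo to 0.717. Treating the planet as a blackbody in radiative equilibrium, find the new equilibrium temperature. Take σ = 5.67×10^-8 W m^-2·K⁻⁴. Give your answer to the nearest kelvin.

T₂ = [S(1−α₂)/(4σ)]^(1/4) = [7.930·0.283/(4σ)]^(1/4) = 56.09 K.

56 K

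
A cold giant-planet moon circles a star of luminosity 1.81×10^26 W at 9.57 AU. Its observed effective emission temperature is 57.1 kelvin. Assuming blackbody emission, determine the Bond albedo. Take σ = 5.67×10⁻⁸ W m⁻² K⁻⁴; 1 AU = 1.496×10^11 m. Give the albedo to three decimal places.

d = 9.57 × 1.496×10^11 m = 1.432×10^12 m.
S = L/(4πd²) = 7.027 W m⁻².
Energy balance: S(1−α)/4 = σT⁴, so 1−α = 4σT⁴/S.
σT⁴ = 0.6027 W m⁻², so 4σT⁴ = 2.411 W m⁻².
1−α = 2.411/7.027 = 0.3431, so α = 0.6569.

0.657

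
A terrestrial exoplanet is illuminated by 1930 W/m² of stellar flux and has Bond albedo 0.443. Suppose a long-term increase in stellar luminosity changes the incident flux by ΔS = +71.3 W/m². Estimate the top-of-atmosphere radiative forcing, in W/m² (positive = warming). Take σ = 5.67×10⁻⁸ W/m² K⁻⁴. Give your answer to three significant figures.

TOA radiative forcing: ΔF = (1−α)ΔS/4 = 0.557·(+71.3)/4 = 9.929 W/m².

9.93 W/m²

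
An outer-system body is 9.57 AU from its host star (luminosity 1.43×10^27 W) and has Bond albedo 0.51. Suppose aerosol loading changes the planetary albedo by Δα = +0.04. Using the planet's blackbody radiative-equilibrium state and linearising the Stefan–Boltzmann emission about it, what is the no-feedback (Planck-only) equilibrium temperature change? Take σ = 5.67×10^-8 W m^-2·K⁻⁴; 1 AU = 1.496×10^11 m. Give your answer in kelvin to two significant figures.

Orbital distance: d = 9.57 AU = 1.432×10^12 m.
S = L/(4πd²) = 55.52 W m^-2.
The baseline emission temperature is T_e = 104.7 K.
The change in absorbed flux is Δ[S(1−α)/4] = −SΔα/4 = -0.5552 W m^-2.
Planck response: λ_P = 4σT_e³ = 4·5.67×10⁻⁸·(104.7)³ = 0.2599 W m^-2/K.
Hence the no-feedback warming is ΔF/(4σT_e³) = -2.14 K.

-2.1 K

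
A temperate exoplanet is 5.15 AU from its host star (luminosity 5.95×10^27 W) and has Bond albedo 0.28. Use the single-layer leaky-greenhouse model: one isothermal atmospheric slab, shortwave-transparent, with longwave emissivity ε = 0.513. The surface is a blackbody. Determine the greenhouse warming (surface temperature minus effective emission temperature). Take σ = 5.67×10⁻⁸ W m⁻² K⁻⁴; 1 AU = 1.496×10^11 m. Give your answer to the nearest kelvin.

17 K

Orbital distance: d = 5.15 AU = 7.704×10^11 m.
Spreading L over a sphere of radius d: S = 5.95×10^27/(4π·7.70×10^11²) = 797.7 W m⁻².
At the top of the atmosphere, σT_e⁴ = S(1−α)/4 = 143.6 W m⁻², giving T_e = 224.3 K.
The surface balance (absorbed SW + ε·downward IR = σT_s⁴) with T_a⁴ = T_s⁴/2 reduces to T_s = T_e·[2/(2−ε)]^¼ = 241.6 K.
The atmosphere warms the surface by 17.25 K.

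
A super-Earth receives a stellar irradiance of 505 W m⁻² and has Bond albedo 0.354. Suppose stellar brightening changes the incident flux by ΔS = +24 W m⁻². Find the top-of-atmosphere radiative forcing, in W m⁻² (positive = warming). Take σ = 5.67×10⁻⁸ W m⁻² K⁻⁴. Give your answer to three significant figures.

3.88 W m⁻²

TOA radiative forcing: ΔF = (1−α)ΔS/4 = 0.646·(+24)/4 = 3.876 W m⁻².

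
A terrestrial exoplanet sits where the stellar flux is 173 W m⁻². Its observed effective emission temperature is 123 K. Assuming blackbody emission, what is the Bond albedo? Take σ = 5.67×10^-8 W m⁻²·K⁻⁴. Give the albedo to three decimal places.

From σT⁴ = S(1−α)/4 we invert for α: 1−α = 4σT⁴/S.
σT⁴ = 12.98 W m⁻², so 4σT⁴ = 51.91 W m⁻².
Hence α = 1 − 51.91/173.0 = 0.6999.

0.700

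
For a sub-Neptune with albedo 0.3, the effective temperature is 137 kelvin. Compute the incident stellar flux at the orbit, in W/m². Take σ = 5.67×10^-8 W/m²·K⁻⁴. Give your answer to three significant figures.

From S(1−α)/4 = σT⁴: S = 4σT⁴/(1−α).
σT⁴ = 5.67×10⁻⁸·(137)⁴ = 19.97 W/m².
So S = 4×19.97/(1−0.3) = 114.1 W/m².

114 W/m²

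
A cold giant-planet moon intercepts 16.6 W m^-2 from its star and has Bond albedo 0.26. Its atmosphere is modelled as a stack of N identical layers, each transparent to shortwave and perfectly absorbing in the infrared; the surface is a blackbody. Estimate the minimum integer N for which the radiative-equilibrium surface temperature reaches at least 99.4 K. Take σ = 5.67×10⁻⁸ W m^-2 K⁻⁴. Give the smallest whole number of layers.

1

The effective emission temperature is T_e = [S(1−α)/(4σ)]^¼ = 85.79 K.
Need (N+1)T_e⁴ ≥ T_s⁴, i.e. N+1 ≥ (99.4/85.79)⁴ = 1.802.
So N ≥ 0.802; the smallest integer is N = 1.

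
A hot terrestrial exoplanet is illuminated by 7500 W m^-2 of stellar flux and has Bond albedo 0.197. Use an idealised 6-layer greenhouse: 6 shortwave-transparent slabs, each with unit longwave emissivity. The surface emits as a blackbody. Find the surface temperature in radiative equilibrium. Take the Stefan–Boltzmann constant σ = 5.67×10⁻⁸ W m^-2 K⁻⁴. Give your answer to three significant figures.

657 kelvin

Top-of-atmosphere balance: σT_e⁴ = S(1−α)/4 = 1506 W m^-2 → T_e = 403.7 K.
With N = 6 opaque layers, T_s = (N+1)^(1/4)·T_e = 7^(1/4)·403.7 = 656.6 K.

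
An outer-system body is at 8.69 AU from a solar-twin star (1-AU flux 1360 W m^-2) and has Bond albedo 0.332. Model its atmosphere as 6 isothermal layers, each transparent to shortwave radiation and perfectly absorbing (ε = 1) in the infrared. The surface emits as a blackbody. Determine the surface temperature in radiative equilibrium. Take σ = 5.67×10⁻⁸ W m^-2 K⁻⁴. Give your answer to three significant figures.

139 K

Flux at the orbit: S = 1360/(8.69)² = 18.01 W m^-2.
Top-of-atmosphere balance: σT_e⁴ = S(1−α)/4 = 3.008 W m^-2 → T_e = 85.34 K.
For an N-layer opaque stack, T_s⁴ = (N+1)T_e⁴, hence T_s = (7)^(1/4)×85.34 K = 138.8 K.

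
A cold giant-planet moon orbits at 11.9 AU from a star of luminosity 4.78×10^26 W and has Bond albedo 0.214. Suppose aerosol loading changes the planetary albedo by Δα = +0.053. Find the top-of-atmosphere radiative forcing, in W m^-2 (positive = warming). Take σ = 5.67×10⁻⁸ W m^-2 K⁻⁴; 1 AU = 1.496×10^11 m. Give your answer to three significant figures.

-0.159 W m^-2

Orbital distance: d = 11.9 AU = 1.780×10^12 m.
Spreading L over a sphere of radius d: S = 4.78×10^26/(4π·1.78×10^12²) = 12.00 W m^-2.
ΔF = −(S/4)Δα = −(12.00/4)×(+0.053) = -0.1590 W m^-2.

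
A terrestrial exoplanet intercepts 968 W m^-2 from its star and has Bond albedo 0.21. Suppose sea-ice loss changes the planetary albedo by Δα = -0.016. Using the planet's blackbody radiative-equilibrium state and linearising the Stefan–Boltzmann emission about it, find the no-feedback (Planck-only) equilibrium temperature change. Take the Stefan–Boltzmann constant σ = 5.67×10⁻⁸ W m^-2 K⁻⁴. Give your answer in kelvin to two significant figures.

Unperturbed T_e = [968.0·(1−0.21)/(4σ)]^¼ = 241.0 K.
TOA radiative forcing: ΔF = −S·Δα/4 = −968.0·(-0.016)/4 = 3.872 W m^-2.
The Planck feedback parameter is 4σT_e³ = 3.173 W m^-2/K.
Hence the no-feedback warming is ΔF/(4σT_e³) = 1.22 K.

1.2 K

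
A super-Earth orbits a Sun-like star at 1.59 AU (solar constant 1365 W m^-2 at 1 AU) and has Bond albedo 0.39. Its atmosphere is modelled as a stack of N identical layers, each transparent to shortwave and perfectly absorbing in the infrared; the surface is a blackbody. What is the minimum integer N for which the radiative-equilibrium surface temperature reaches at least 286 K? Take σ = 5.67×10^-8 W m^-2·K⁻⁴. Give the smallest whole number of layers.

4

Flux at the orbit: S = 1365/(1.59)² = 539.9 W m^-2.
The effective emission temperature is T_e = [S(1−α)/(4σ)]^¼ = 195.2 K.
Need (N+1)T_e⁴ ≥ T_s⁴, i.e. N+1 ≥ (286/195.2)⁴ = 4.607.
The minimum whole number is N = 4.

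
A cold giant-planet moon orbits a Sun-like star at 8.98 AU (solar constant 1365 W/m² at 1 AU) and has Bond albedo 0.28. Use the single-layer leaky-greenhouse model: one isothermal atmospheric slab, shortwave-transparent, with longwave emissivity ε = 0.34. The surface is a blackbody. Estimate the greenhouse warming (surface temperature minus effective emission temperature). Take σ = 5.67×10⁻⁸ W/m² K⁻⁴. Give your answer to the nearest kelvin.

By the inverse-square law, S = 1365/8.98² = 16.93 W/m².
The planet radiates to space at T_e = [S(1−α)/(4σ)]^(1/4) = 85.62 K.
For a single slab of emissivity ε, T_s⁴ = 2T_e⁴/(2−ε); thus T_s = 85.62·(1.205)^(1/4) = 89.70 K.
Greenhouse warming: T_s − T_e = 4.083 K.

4 kelvin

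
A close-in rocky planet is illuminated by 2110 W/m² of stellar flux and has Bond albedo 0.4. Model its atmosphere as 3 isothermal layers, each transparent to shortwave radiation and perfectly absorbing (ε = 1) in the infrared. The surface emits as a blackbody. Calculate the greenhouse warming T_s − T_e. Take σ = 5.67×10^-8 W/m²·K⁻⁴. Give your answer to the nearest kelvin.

113 K

Top-of-atmosphere balance: σT_e⁴ = S(1−α)/4 = 316.5 W/m² → T_e = 273.3 K.
Surface: T_s = (4)^¼·T_e = 386.6 K.
So the greenhouse effect raises the surface by 386.6 − 273.3 = 113.2 K.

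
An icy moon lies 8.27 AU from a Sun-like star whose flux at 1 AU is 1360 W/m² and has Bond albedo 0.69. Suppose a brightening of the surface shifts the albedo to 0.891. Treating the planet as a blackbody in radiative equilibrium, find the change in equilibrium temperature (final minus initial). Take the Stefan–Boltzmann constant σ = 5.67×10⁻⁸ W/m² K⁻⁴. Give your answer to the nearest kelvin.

Irradiance scales as 1/d², so S = 1360 W/m² × (1/8.27)² = 19.89 W/m².
Initial: T₁ = [S(1−0.69)/(4σ)]^(1/4) = 72.20 K.
With α = 0.891, T₂ = 55.60 K.
ΔT = T₂ − T₁ = -16.60 K.

-17 kelvin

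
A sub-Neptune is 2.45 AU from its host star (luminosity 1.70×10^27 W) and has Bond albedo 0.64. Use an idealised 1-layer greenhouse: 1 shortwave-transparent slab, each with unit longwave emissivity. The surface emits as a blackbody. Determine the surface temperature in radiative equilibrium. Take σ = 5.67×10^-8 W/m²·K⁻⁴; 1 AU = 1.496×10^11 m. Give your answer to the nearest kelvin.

238 K

d = 2.45 × 1.496×10^11 m = 3.665×10^11 m.
Spreading L over a sphere of radius d: S = 1.70×10^27/(4π·3.67×10^11²) = 1007 W/m².
Top-of-atmosphere balance: σT_e⁴ = S(1−α)/4 = 90.63 W/m² → T_e = 200.0 K.
Layer-by-layer balance gives σT_s⁴ = (N+1)σT_e⁴, so T_s = 2^¼·200.0 = 237.8 K.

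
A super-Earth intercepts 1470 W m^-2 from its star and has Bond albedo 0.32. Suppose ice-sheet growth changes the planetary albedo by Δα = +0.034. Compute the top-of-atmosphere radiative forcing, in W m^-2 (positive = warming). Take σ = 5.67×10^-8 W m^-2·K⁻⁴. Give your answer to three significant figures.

-12.5 W m^-2

ΔF = −(S/4)Δα = −(1470/4)×(+0.034) = -12.50 W m^-2.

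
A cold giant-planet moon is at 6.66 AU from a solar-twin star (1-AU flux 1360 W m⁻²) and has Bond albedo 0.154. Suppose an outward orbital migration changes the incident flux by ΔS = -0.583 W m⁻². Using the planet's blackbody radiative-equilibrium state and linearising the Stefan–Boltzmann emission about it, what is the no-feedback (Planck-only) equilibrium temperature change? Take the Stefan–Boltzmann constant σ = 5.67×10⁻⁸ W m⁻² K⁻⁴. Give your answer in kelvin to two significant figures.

-0.49 K

By the inverse-square law, S = 1360/6.66² = 30.66 W m⁻².
Reference equilibrium: T_e = [S(1−α)/(4σ)]^(1/4) = 103.4 K.
ΔF = Δ[S(1−α)]/4 = (1−0.154)·-0.583/4 = -0.1233 W m⁻².
Linearising σT⁴ gives d(σT⁴)/dT = 4σT_e³ = 0.2508 W m⁻² per K.
Hence the no-feedback warming is ΔF/(4σT_e³) = -0.492 K.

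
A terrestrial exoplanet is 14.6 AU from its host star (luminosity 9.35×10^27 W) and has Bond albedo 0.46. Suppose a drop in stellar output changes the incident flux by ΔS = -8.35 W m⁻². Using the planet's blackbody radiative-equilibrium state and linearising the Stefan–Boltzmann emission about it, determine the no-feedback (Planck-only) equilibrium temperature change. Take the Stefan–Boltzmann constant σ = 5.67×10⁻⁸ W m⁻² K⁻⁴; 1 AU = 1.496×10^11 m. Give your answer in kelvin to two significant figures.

d = 14.6 × 1.496×10^11 m = 2.184×10^12 m.
Flux at the orbit: S = L/(4πd²) = 9.35×10^27/(4π·(2.18×10^12)²) = 156.0 W m⁻².
Unperturbed T_e = [156.0·(1−0.46)/(4σ)]^¼ = 138.8 K.
ΔF = Δ[S(1−α)]/4 = (1−0.46)·-8.35/4 = -1.127 W m⁻².
Linearising σT⁴ gives d(σT⁴)/dT = 4σT_e³ = 0.6067 W m⁻² per K.
Hence the no-feedback warming is ΔF/(4σT_e³) = -1.86 K.

-1.9 K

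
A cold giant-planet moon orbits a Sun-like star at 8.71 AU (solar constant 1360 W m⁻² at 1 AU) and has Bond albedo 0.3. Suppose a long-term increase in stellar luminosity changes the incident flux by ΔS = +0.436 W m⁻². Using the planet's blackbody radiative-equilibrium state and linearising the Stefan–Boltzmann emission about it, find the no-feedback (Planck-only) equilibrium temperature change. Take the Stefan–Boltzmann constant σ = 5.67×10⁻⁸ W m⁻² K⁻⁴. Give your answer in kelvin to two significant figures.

0.52 K

Irradiance scales as 1/d², so S = 1360 W m⁻² × (1/8.71)² = 17.93 W m⁻².
Unperturbed T_e = [17.93·(1−0.3)/(4σ)]^¼ = 86.25 K.
Only a fraction (1−α) is absorbed and it's spread over 4πR², so ΔF = (1−α)ΔS/4 = 0.07630 W m⁻².
Planck response: λ_P = 4σT_e³ = 4·5.67×10⁻⁸·(86.25)³ = 0.1455 W m⁻²/K.
So ΔT₀ = 0.07630/0.1455 = 0.524 K.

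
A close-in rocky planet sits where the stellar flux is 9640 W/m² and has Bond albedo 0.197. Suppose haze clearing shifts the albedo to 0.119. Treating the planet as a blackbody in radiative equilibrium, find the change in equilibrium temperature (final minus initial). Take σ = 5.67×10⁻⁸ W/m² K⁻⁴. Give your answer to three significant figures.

With α = 0.197, T₁ = 429.8 K.
With α = 0.119, T₂ = 439.9 K.
Change: 439.9 − 429.8 = 10.08 K.

10.1 kelvin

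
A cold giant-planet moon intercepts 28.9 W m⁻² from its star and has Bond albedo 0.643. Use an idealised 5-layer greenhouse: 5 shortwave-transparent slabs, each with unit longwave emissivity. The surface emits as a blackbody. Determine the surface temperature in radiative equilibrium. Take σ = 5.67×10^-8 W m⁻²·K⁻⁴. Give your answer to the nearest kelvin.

129 kelvin

The effective emission temperature is T_e = [S(1−α)/(4σ)]^¼ = 82.13 K.
With N = 5 opaque layers, T_s = (N+1)^(1/4)·T_e = 6^(1/4)·82.13 = 128.5 K.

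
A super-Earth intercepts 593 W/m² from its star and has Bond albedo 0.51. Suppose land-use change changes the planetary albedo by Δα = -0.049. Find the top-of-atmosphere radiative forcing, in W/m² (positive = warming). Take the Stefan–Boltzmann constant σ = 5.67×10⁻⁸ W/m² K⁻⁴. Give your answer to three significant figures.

ΔF = −(S/4)Δα = −(593.0/4)×(-0.049) = 7.264 W/m².

7.26 W/m²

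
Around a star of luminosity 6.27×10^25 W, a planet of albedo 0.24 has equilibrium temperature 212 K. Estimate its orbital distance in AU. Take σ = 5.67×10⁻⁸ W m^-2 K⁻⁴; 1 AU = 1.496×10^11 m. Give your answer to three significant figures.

The flux needed for this T is 4σT⁴/(1−0.24) = 602.8 W m^-2.
From L = 4πd²S, d = √(6.27×10^25/(4π·602.8)) = 9.098×10^10 m = 0.6082 AU.

0.608 AU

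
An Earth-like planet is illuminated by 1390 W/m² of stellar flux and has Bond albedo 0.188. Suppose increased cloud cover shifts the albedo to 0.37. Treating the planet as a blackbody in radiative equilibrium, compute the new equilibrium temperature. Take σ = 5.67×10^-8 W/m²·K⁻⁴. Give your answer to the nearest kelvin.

T₂ = [S(1−α₂)/(4σ)]^(1/4) = [1390·0.63/(4σ)]^(1/4) = 249.3 K.

249 kelvin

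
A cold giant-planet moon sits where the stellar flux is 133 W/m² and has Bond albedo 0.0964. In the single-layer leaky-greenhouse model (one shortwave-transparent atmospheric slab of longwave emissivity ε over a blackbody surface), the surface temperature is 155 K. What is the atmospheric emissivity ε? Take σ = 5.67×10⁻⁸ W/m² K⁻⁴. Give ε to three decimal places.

0.164

Effective temperature: T_e = [S(1−α)/(4σ)]^(1/4) = 151.7 K.
T_s⁴ = T_e⁴·2/(2−ε) → ε = 2 − 2(T_e/T_s)⁴ = 2 − 2·(151.7/155)⁴ = 0.1639.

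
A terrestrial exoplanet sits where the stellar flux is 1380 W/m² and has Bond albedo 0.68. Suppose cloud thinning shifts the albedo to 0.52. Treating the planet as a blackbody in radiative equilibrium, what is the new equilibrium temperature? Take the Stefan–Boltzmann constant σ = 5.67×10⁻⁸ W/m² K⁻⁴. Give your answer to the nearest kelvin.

With the new albedo, S(1−α₂)/4 = 165.6 W/m², so T₂ = 232.5 K.

232 K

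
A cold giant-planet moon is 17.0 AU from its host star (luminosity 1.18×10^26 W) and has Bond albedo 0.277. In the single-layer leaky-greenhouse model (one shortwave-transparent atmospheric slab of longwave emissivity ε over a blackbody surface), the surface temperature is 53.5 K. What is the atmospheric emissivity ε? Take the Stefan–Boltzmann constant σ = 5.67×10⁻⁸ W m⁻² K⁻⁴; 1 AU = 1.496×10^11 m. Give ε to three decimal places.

0.870

d = 17.0 × 1.496×10^11 m = 2.543×10^12 m.
S = L/(4πd²) = 1.452 W m⁻².
First, T_e = [1.452·(1−0.277)/(4σ)]^(1/4) = 46.38 K.
Since (2−ε)/2 = (T_e/T_s)⁴ = 0.5649, ε = 0.8701.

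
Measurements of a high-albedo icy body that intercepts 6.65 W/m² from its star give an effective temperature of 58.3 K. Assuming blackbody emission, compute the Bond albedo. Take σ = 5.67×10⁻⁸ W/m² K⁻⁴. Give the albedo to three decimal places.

0.606

From σT⁴ = S(1−α)/4 we invert for α: 1−α = 4σT⁴/S.
σT⁴ = 0.6550 W/m², so 4σT⁴ = 2.620 W/m².
Hence α = 1 − 2.620/6.650 = 0.6060.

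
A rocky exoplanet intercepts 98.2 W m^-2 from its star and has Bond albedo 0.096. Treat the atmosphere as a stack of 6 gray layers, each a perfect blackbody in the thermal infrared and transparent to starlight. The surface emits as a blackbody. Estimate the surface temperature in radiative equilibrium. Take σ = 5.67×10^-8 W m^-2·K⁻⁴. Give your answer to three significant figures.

Top-of-atmosphere balance: σT_e⁴ = S(1−α)/4 = 22.19 W m^-2 → T_e = 140.7 K.
For an N-layer opaque stack, T_s⁴ = (N+1)T_e⁴, hence T_s = (7)^(1/4)×140.7 K = 228.8 K.

229 K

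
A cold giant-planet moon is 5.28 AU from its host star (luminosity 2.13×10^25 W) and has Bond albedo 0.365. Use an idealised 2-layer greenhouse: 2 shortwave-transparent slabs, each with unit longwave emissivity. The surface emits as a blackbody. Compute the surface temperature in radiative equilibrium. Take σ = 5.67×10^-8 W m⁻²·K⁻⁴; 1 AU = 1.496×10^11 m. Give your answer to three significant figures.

69.1 K

Orbital distance: d = 5.28 AU = 7.899×10^11 m.
S = L/(4πd²) = 2.717 W m⁻².
Top-of-atmosphere balance: σT_e⁴ = S(1−α)/4 = 0.4313 W m⁻² → T_e = 52.52 K.
For an N-layer opaque stack, T_s⁴ = (N+1)T_e⁴, hence T_s = (3)^(1/4)×52.52 K = 69.12 K.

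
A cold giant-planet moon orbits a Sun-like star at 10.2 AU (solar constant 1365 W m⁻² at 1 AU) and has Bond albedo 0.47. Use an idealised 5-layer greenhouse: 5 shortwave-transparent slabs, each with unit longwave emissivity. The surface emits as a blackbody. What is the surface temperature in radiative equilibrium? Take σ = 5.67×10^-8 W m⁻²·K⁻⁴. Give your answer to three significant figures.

116 kelvin

Irradiance scales as 1/d², so S = 1365 W m⁻² × (1/10.2)² = 13.12 W m⁻².
The effective emission temperature is T_e = [S(1−α)/(4σ)]^¼ = 74.41 K.
For an N-layer opaque stack, T_s⁴ = (N+1)T_e⁴, hence T_s = (6)^(1/4)×74.41 K = 116.5 K.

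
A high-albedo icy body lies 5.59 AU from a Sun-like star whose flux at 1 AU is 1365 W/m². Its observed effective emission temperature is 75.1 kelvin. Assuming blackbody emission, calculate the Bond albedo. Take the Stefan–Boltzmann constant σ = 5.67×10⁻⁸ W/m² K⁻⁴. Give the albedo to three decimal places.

By the inverse-square law, S = 1365/5.59² = 43.68 W/m².
Rearranging the radiative balance, α = 1 − 4σT⁴/S.
4σT⁴ = 4·5.67×10⁻⁸·(75.1)⁴ = 7.214 W/m².
Hence α = 1 − 7.214/43.68 = 0.8348.

0.835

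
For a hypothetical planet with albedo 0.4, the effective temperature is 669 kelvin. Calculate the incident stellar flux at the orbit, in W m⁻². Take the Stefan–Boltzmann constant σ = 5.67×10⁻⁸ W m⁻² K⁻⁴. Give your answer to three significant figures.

From S(1−α)/4 = σT⁴: S = 4σT⁴/(1−α).
σT⁴ = 5.67×10⁻⁸·(669)⁴ = 11360 W m⁻².
S = 4·11360/0.6 = 75720 W m⁻².

75700 W m⁻²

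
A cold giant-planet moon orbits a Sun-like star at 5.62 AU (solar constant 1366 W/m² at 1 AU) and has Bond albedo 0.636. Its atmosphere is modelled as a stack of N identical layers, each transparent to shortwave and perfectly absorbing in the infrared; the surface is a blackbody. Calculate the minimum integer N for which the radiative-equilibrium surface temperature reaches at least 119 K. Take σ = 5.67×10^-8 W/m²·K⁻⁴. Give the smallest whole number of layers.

Irradiance scales as 1/d², so S = 1366 W/m² × (1/5.62)² = 43.25 W/m².
OLR = S(1−α)/4 = 3.936 W/m²; the top layer radiates at T_e = 91.28 K.
Since T_s⁴ = (N+1)T_e⁴, we need N ≥ (T_s/T_e)⁴ − 1 = 1.889.
Rounding up, N = 2.

2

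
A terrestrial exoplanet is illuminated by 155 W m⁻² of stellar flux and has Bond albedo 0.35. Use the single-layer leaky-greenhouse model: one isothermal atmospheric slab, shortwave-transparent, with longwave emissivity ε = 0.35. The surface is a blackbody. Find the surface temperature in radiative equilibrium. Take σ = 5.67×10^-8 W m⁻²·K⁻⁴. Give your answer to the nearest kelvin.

At the top of the atmosphere, σT_e⁴ = S(1−α)/4 = 25.19 W m⁻², giving T_e = 145.2 K.
The surface balance (absorbed SW + ε·downward IR = σT_s⁴) with T_a⁴ = T_s⁴/2 reduces to T_s = T_e·[2/(2−ε)]^¼ = 152.3 K.

152 K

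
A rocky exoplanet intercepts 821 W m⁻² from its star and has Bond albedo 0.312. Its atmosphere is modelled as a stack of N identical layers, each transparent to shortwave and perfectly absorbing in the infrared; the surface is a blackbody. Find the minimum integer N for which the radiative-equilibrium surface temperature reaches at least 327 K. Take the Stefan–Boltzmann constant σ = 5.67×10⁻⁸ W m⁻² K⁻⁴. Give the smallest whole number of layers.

The effective emission temperature is T_e = [S(1−α)/(4σ)]^¼ = 223.4 K.
Need (N+1)T_e⁴ ≥ T_s⁴, i.e. N+1 ≥ (327/223.4)⁴ = 4.591.
Rounding up, N = 4.

4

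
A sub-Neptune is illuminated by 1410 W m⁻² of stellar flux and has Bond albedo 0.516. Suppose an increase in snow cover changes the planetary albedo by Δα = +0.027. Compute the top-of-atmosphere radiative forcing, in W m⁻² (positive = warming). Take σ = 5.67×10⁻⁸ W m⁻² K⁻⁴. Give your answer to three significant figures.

ΔF = −(S/4)Δα = −(1410/4)×(+0.027) = -9.518 W m⁻².

-9.52 W m⁻²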